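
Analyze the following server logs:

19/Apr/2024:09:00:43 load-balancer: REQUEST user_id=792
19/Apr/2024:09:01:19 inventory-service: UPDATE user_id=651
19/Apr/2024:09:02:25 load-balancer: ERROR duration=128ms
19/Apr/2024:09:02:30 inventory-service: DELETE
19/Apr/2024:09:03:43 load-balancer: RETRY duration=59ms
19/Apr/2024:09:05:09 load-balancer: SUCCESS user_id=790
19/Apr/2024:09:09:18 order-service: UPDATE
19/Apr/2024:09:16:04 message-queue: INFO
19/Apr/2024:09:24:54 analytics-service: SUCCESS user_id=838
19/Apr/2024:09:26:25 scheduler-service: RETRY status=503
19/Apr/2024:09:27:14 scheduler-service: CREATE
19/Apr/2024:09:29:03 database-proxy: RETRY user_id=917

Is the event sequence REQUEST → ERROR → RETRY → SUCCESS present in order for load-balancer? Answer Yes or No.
Yes

To verify sequence order:

1. Find all events in sequence REQUEST → ERROR → RETRY → SUCCESS for load-balancer
2. Extract their timestamps
3. Check if timestamps are in ascending order
4. Result: Yes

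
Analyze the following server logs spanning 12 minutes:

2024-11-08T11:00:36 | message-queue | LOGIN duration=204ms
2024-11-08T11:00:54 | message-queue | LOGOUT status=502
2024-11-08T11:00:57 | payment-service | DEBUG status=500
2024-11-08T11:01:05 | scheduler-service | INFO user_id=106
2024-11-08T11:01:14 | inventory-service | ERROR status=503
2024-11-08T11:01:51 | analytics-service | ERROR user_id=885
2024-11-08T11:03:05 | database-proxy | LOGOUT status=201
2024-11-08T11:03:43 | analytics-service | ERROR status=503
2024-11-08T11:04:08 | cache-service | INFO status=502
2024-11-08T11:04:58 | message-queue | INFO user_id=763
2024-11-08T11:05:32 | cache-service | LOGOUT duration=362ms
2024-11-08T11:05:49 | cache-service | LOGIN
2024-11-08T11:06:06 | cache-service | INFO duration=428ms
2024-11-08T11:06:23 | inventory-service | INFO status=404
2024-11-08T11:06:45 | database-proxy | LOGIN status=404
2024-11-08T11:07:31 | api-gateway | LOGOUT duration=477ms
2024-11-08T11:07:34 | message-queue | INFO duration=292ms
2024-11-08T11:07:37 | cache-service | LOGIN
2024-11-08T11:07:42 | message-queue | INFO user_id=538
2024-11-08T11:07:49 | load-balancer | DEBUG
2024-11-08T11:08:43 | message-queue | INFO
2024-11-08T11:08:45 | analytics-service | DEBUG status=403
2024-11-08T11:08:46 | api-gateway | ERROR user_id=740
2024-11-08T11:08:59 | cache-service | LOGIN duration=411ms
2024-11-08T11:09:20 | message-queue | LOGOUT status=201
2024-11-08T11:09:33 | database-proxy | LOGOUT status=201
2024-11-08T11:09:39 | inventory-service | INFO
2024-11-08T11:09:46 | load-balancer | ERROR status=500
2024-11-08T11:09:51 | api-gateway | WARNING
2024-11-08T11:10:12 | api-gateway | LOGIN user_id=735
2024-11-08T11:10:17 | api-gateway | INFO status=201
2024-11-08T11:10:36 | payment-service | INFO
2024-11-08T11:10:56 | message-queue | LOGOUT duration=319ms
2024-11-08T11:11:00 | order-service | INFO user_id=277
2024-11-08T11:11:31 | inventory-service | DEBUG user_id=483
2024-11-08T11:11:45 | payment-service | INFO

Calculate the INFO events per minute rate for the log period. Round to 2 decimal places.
1.08

To calculate the rate:

1. Count total INFO events: 13
2. Total time period: 12 minutes
3. Rate = 13 / 12 = 1.08 events per minute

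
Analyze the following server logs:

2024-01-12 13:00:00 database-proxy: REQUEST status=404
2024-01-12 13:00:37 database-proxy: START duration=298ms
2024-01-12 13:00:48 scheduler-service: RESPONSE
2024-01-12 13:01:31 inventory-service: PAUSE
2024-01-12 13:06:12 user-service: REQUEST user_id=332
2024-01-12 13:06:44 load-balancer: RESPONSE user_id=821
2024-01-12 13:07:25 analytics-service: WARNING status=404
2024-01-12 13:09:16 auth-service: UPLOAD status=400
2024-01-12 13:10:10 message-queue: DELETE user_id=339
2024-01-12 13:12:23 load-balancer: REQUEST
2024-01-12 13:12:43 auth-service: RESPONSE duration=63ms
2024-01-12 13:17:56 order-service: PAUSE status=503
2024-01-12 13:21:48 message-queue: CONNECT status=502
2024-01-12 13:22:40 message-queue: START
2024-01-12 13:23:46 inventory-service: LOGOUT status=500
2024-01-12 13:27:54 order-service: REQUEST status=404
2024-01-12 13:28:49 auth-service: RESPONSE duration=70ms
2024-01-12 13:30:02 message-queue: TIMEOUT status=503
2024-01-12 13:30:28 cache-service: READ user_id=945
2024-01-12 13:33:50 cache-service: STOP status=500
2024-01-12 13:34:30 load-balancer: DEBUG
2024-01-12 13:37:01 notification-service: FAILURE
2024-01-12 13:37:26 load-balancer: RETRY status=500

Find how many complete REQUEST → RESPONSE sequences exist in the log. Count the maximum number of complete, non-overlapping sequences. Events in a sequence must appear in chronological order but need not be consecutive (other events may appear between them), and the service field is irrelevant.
4

To count sequences:

1. Look for pattern: REQUEST → RESPONSE
2. Greedily scan the log in chronological order, matching each sequence element in turn (ignoring service)
3. Each time the full pattern completes, increment the count and restart matching from the next event
4. Complete non-overlapping sequences found: 4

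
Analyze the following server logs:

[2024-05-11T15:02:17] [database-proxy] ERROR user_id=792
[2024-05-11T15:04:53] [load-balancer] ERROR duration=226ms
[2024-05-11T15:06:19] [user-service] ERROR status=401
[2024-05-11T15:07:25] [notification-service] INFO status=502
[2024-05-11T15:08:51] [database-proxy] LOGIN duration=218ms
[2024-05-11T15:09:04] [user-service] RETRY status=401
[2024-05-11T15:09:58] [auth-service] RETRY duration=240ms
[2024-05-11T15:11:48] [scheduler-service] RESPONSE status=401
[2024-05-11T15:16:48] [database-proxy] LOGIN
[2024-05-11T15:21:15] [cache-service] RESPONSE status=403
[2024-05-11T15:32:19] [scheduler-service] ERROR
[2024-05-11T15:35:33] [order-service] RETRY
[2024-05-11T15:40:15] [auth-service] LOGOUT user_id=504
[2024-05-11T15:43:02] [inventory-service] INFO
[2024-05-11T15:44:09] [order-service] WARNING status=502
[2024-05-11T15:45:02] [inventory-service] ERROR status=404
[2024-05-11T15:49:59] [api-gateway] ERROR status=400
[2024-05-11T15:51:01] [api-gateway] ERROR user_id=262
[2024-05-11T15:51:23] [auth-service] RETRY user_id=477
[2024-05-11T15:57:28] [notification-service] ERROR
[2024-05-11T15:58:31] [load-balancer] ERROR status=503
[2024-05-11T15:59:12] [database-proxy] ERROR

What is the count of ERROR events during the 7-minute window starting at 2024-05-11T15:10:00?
0

To count events in the time window:

1. Window boundaries: 2024-05-11T15:10:00 to 2024-05-11T15:17:00
2. Filter for ERROR events within this window
3. Count matching events: 0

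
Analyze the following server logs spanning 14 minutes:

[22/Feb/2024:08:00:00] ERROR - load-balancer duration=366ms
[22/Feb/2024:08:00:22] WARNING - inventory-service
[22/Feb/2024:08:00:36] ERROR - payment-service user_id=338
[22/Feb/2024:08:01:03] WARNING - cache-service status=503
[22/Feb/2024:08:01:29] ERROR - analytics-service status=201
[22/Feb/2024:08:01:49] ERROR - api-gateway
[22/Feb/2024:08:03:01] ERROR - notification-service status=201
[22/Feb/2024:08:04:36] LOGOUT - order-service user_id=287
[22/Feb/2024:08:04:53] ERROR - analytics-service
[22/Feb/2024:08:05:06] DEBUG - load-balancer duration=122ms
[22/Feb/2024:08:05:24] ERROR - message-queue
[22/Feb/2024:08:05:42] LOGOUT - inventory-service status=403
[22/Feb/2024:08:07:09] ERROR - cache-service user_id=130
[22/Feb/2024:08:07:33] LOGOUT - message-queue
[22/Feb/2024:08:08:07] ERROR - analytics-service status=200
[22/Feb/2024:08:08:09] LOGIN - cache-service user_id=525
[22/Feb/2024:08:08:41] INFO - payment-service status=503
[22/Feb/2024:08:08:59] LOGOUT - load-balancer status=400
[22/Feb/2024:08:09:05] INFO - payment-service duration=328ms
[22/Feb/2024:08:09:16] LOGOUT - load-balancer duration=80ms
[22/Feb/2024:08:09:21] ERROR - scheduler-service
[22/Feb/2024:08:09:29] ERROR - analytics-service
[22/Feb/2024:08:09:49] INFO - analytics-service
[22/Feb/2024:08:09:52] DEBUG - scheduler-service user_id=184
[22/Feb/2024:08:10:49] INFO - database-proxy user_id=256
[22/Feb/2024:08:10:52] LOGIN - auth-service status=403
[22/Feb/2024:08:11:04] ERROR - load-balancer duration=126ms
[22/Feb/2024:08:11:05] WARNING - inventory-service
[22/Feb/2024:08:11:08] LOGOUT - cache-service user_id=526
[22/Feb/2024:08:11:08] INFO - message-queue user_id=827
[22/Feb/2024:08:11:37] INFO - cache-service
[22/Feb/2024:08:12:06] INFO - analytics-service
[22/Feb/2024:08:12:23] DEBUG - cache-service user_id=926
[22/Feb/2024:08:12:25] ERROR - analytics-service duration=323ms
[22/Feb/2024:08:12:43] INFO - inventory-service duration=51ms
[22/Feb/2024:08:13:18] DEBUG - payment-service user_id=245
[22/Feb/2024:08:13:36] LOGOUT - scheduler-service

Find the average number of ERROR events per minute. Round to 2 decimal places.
0.93

To calculate the rate:

1. Count total ERROR events: 13
2. Total time period: 14 minutes
3. Rate = 13 / 14 = 0.93 events per minute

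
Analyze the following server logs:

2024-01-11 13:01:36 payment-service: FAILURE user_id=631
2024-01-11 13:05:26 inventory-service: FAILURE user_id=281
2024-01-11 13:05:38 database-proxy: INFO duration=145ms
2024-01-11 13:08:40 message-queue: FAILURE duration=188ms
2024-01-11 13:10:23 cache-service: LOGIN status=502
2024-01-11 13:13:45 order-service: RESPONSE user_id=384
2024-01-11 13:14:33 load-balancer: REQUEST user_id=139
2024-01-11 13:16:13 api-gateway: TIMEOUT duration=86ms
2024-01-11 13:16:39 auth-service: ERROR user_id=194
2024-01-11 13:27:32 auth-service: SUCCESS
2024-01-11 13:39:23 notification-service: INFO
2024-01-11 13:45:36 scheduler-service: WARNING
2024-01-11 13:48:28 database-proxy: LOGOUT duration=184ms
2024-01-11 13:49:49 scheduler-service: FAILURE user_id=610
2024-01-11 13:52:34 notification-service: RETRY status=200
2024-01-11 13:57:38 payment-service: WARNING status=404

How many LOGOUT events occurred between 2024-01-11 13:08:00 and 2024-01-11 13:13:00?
0

To count events in the time window:

1. Window boundaries: 2024-01-11 13:08:00 to 2024-01-11 13:13:00
2. Filter for LOGOUT events within this window
3. Count matching events: 0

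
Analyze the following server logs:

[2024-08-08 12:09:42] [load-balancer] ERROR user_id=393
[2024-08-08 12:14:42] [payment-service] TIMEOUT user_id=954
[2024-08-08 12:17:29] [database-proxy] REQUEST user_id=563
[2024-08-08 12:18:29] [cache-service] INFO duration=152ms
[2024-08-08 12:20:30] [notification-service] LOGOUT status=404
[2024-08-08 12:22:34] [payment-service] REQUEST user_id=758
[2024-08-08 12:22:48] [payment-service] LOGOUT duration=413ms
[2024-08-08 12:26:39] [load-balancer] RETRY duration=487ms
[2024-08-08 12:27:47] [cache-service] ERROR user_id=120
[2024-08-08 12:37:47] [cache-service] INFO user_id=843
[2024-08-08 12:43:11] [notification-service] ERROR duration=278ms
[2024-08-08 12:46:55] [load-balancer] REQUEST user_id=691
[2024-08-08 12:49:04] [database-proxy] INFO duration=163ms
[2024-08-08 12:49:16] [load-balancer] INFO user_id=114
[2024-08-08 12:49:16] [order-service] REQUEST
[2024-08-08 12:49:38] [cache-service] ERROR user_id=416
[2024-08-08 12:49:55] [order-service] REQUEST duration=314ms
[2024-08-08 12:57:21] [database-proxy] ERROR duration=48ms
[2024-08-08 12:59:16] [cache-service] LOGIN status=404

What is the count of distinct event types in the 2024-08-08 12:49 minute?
3

To count unique event types:

1. Filter events in the minute starting at 2024-08-08 12:49
2. Extract event types from matching entries
3. Count unique types: 3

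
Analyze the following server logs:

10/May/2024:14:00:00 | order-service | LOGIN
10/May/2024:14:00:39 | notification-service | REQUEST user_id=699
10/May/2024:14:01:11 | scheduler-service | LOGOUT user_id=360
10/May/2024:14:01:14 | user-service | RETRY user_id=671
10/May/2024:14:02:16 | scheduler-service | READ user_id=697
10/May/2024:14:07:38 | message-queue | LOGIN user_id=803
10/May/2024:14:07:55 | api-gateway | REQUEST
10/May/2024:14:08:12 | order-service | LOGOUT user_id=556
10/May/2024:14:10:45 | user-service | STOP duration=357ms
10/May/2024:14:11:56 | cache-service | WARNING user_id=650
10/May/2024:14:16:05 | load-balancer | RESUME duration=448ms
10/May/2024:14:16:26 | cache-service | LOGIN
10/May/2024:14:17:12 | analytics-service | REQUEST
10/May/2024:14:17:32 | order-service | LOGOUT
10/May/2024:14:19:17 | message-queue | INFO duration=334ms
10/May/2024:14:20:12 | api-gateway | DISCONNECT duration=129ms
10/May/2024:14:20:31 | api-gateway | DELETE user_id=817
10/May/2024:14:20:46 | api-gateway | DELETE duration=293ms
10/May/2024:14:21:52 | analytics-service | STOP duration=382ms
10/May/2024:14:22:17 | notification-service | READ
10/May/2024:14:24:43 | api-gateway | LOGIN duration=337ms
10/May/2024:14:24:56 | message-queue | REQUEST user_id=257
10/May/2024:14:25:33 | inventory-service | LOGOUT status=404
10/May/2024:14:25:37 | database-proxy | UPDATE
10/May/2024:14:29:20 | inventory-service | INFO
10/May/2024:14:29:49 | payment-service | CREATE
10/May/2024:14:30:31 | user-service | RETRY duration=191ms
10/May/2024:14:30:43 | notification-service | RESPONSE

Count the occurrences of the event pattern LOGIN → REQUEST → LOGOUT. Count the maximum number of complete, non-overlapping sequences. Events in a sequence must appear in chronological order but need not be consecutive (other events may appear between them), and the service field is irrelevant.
4

To count sequences:

1. Look for pattern: LOGIN → REQUEST → LOGOUT
2. Greedily scan the log in chronological order, matching each sequence element in turn (ignoring service)
3. Each time the full pattern completes, increment the count and restart matching from the next event
4. Complete non-overlapping sequences found: 4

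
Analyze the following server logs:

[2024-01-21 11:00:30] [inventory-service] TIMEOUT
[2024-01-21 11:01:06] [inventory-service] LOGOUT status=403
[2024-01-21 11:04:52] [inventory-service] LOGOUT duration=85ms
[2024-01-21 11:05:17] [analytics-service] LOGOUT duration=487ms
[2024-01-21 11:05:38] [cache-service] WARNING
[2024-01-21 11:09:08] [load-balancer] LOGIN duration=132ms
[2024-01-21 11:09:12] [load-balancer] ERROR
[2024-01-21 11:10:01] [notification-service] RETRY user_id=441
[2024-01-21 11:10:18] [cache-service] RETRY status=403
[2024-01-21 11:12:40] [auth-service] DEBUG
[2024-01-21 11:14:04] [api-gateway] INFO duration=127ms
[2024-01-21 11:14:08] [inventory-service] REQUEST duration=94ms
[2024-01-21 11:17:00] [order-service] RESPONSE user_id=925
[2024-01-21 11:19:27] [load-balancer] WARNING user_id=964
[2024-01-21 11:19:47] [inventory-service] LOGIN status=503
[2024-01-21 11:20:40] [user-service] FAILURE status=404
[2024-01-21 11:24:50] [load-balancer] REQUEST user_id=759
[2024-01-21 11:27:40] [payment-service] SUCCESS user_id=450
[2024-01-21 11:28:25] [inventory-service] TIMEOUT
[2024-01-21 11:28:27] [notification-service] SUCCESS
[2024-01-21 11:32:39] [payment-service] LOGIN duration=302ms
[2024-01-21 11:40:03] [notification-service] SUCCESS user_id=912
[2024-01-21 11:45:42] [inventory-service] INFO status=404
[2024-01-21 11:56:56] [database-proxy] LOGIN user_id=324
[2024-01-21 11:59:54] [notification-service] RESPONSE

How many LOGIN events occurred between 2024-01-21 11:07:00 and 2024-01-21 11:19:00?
1

To count events in the time window:

1. Window boundaries: 2024-01-21 11:07:00 to 2024-01-21 11:19:00
2. Filter for LOGIN events within this window
3. Count matching events: 1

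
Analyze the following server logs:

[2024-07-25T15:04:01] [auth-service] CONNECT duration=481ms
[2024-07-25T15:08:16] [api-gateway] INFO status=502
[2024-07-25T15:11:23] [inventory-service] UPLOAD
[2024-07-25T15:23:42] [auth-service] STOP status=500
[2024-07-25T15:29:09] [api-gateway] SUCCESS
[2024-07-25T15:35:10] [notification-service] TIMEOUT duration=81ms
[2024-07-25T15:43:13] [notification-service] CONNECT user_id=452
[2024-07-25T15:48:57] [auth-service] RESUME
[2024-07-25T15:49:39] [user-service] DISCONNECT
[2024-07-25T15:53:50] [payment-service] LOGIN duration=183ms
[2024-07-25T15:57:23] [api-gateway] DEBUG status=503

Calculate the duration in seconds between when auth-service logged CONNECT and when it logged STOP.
1181

To find the time between events:

1. Locate the first CONNECT event for auth-service: 2024-07-25T15:04:01
2. Locate the first STOP event for auth-service: 2024-07-25T15:23:42
3. Calculate the difference: 2024-07-25T15:23:42 - 2024-07-25T15:04:01 = 1181 seconds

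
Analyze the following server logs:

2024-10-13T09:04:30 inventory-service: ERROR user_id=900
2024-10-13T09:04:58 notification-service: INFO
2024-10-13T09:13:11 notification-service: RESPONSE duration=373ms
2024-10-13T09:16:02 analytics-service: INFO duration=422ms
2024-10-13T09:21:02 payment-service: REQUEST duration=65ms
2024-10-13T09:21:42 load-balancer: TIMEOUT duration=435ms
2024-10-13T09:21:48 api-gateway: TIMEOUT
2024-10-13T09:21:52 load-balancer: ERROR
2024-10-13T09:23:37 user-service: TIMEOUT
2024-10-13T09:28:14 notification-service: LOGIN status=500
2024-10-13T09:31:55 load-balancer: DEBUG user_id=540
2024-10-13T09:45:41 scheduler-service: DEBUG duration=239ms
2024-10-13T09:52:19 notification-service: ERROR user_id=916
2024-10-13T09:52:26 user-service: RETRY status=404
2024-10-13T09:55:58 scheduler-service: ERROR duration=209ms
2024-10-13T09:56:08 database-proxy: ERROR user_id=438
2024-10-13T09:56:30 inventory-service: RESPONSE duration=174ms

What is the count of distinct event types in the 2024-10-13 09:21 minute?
3

To count unique event types:

1. Filter events in the minute starting at 2024-10-13 09:21
2. Extract event types from matching entries
3. Count unique types: 3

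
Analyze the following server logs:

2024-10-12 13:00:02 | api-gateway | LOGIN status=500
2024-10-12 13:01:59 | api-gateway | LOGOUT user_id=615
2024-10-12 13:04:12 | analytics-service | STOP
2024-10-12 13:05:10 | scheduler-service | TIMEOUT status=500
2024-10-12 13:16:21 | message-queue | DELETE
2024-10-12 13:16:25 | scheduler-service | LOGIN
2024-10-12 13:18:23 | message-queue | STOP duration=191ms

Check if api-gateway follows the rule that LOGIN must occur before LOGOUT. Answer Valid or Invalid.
Valid

To validate ordering:

1. Required order: LOGIN → LOGOUT
2. Rule: LOGIN must occur before LOGOUT
3. Check actual order of events for api-gateway
4. Result: Valid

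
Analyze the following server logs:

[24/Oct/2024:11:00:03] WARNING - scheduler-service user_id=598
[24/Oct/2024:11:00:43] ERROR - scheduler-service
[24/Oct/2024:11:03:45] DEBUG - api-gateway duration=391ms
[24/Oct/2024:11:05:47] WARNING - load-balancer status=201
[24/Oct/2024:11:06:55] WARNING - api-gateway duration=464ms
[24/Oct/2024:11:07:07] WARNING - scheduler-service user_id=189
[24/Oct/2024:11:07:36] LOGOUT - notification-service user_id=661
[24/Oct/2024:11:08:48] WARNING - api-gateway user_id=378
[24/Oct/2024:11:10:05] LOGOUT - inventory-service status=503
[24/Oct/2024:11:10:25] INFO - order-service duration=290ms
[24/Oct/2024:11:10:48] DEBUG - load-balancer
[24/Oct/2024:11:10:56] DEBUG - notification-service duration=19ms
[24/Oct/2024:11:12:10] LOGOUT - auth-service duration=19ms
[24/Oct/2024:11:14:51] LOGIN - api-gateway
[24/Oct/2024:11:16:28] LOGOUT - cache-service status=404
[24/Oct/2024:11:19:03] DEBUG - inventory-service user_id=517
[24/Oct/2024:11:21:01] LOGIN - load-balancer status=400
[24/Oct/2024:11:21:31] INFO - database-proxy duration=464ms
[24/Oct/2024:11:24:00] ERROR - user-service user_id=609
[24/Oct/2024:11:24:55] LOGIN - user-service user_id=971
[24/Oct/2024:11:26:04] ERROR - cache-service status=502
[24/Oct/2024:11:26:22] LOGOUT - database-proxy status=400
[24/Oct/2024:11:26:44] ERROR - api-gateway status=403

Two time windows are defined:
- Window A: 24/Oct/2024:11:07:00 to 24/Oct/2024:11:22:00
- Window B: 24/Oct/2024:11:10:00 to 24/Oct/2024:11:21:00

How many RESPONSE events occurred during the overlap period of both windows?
0

To find overlap events:

1. Window A: 24/Oct/2024:11:07:00 to 24/Oct/2024:11:22:00
2. Window B: 24/Oct/2024:11:10:00 to 24/Oct/2024:11:21:00
3. Overlap period: 24/Oct/2024:11:10:00 to 24/Oct/2024:11:21:00
4. Count RESPONSE events in overlap: 0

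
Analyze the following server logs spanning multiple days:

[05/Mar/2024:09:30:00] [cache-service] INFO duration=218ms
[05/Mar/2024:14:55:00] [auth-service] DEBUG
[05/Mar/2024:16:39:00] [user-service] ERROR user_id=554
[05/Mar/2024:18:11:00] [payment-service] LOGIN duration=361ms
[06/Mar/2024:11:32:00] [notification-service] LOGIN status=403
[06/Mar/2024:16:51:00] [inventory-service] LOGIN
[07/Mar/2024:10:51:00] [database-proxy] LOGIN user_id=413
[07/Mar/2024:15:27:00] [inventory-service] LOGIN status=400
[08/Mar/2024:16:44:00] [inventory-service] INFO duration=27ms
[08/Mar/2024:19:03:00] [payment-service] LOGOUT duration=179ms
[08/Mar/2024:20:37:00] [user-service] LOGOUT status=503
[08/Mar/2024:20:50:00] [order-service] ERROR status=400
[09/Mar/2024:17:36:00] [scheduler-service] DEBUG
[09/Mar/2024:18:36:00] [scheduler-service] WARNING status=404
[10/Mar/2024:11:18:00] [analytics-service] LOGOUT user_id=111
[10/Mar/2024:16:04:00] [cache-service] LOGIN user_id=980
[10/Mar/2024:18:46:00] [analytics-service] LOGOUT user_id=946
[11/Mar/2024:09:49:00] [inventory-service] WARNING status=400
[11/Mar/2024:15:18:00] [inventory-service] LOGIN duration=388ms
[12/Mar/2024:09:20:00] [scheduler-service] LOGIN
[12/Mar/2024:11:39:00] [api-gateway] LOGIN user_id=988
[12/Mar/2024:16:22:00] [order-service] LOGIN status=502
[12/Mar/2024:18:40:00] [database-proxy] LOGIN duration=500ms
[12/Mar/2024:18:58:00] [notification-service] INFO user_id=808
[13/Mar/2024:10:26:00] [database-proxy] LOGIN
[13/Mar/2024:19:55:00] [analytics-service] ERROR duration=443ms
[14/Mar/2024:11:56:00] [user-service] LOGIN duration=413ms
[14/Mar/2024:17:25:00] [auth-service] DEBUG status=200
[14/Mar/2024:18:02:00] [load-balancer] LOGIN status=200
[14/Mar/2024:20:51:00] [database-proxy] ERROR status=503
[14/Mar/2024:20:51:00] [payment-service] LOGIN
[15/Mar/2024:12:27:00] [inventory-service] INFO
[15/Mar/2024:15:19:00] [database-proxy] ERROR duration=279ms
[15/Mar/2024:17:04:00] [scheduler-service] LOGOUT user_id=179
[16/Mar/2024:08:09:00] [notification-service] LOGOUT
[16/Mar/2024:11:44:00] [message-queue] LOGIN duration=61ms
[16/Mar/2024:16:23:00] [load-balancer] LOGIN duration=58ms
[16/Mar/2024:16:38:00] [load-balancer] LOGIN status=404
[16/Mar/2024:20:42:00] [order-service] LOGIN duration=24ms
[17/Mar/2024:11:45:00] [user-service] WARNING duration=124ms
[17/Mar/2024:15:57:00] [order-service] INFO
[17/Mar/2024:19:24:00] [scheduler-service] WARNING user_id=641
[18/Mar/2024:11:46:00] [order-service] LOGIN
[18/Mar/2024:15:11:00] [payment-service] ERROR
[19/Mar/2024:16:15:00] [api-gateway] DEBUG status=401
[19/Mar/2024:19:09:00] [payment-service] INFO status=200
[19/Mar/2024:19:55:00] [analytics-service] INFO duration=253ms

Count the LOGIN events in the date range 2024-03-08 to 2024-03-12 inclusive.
6

To filter by date range:

1. Date range: 2024-03-08 through 2024-03-12, both dates inclusive
2. Filter for LOGIN events whose date falls in this range
3. Count matching events: 6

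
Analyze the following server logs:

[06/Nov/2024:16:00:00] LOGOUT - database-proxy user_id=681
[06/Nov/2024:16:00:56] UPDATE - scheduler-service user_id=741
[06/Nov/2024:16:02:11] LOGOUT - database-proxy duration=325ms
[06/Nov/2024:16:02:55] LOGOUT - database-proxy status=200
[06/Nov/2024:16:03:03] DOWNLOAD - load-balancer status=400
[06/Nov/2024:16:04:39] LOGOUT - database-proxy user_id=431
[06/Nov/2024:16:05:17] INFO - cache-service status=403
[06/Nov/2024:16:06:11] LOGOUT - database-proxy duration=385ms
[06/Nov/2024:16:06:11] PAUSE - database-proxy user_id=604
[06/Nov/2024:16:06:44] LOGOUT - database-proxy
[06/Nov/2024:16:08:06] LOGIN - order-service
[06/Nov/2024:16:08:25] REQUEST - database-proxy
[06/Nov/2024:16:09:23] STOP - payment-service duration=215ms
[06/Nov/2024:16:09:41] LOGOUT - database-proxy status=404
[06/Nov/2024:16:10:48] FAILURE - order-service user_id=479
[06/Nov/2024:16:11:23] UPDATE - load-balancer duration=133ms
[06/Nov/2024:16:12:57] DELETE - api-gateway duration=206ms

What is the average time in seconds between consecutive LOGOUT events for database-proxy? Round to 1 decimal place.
96.8

To calculate average interval:

1. Find all LOGOUT events for database-proxy in order
2. Calculate time gaps between consecutive events
3. Compute mean of gaps: 581 / 6 = 96.8 seconds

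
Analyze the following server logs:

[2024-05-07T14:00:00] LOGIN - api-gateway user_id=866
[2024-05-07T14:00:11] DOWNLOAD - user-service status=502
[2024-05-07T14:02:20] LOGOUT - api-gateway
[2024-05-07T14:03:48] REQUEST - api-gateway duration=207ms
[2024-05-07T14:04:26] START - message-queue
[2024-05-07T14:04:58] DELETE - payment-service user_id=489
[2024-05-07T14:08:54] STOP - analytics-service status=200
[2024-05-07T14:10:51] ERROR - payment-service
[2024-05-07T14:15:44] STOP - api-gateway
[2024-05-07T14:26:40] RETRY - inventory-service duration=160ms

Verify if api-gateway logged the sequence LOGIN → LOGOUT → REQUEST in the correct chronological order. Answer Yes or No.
Yes

To verify sequence order:

1. Find all events in sequence LOGIN → LOGOUT → REQUEST for api-gateway
2. Extract their timestamps
3. Check if timestamps are in ascending order
4. Result: Yes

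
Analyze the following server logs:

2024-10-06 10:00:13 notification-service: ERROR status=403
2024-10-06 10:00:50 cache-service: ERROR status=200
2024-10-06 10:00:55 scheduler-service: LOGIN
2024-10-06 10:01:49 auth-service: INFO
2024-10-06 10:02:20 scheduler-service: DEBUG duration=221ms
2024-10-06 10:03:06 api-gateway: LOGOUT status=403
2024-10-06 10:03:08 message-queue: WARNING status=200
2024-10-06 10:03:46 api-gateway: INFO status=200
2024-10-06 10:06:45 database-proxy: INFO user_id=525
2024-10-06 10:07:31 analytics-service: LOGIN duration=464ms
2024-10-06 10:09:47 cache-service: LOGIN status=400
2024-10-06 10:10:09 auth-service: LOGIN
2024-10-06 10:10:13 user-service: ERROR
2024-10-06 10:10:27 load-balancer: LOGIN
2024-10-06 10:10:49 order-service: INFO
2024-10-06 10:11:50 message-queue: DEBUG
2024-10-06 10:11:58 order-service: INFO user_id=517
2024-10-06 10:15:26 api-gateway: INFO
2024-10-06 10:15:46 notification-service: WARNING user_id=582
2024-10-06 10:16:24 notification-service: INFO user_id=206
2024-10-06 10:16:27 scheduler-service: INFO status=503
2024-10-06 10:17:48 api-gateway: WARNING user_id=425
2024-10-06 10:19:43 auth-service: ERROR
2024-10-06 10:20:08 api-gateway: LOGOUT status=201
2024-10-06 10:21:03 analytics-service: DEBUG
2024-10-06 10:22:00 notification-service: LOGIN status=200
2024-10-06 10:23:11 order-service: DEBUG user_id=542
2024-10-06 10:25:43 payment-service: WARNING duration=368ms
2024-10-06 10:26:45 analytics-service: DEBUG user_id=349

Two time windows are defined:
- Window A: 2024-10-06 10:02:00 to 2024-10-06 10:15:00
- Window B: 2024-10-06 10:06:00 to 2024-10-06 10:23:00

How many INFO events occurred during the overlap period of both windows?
3

To find overlap events:

1. Window A: 2024-10-06 10:02:00 to 2024-10-06 10:15:00
2. Window B: 2024-10-06 10:06:00 to 2024-10-06 10:23:00
3. Overlap period: 2024-10-06 10:06:00 to 2024-10-06 10:15:00
4. Count INFO events in overlap: 3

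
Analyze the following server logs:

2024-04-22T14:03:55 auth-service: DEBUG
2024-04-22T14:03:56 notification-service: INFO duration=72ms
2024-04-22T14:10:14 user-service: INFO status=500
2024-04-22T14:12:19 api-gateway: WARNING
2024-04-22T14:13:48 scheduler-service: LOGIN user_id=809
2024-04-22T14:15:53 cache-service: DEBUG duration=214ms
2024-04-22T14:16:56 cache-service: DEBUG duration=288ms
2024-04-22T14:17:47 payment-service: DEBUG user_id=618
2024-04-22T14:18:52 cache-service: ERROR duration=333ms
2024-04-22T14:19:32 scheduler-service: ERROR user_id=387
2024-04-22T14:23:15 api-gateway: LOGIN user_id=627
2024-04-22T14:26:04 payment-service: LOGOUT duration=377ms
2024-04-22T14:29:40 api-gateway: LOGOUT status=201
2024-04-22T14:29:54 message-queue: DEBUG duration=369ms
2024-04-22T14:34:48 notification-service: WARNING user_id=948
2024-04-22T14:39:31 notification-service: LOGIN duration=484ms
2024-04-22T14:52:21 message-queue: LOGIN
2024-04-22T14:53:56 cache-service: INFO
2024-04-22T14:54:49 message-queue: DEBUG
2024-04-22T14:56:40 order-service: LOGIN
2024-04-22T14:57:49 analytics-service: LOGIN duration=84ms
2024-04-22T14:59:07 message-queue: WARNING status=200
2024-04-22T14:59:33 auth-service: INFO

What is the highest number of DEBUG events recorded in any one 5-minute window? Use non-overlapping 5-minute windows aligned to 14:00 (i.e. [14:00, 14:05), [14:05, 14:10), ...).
3

To find the burst window:

1. Divide the log period into non-overlapping 5-minute windows starting at 14:00
2. Count DEBUG events in each window
3. Find the window with maximum count
4. Maximum events in a window: 3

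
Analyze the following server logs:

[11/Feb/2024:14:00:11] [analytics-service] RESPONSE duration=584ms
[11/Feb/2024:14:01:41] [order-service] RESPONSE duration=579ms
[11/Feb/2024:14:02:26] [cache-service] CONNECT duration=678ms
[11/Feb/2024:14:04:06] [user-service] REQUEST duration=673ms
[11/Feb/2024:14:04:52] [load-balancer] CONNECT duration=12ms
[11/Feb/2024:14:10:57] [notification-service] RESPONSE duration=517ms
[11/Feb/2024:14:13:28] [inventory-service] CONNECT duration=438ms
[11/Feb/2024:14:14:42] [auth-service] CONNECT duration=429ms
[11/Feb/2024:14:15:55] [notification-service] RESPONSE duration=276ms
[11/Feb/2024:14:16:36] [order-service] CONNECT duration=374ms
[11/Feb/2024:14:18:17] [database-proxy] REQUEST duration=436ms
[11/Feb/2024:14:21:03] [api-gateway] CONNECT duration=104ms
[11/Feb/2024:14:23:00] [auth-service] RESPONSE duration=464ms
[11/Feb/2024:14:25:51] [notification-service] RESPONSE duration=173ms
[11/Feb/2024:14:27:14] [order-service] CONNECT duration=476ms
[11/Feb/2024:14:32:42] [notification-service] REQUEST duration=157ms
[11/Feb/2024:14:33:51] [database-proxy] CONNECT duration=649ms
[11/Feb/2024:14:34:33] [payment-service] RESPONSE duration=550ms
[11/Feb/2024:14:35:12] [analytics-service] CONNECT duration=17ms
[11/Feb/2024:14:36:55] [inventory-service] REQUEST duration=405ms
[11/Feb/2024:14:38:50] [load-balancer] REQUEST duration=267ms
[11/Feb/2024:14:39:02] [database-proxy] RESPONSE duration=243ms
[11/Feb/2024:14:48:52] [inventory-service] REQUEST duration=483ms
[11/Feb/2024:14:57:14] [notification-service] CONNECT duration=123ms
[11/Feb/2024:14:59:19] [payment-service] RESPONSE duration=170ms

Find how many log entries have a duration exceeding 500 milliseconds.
7

To count timeouts:

1. Threshold: 500ms
2. Extract duration from each log entry
3. Count entries where duration > 500
4. Timeout count: 7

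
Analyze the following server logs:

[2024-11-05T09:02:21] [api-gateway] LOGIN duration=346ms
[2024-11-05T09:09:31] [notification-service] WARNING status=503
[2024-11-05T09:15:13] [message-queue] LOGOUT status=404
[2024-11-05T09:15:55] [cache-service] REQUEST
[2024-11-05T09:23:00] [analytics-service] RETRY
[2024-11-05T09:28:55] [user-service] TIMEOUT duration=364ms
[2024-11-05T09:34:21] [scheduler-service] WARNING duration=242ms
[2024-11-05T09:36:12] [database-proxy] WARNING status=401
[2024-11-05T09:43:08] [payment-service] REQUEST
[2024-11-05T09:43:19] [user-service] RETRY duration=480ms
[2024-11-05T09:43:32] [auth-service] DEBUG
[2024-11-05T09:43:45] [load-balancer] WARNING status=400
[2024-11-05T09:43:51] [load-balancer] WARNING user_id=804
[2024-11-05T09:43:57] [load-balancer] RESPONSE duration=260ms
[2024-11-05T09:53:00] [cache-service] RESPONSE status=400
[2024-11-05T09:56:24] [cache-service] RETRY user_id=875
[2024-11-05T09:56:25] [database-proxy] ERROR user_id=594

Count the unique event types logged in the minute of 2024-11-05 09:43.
5

To count unique event types:

1. Filter events in the minute starting at 2024-11-05 09:43
2. Extract event types from matching entries
3. Count unique types: 5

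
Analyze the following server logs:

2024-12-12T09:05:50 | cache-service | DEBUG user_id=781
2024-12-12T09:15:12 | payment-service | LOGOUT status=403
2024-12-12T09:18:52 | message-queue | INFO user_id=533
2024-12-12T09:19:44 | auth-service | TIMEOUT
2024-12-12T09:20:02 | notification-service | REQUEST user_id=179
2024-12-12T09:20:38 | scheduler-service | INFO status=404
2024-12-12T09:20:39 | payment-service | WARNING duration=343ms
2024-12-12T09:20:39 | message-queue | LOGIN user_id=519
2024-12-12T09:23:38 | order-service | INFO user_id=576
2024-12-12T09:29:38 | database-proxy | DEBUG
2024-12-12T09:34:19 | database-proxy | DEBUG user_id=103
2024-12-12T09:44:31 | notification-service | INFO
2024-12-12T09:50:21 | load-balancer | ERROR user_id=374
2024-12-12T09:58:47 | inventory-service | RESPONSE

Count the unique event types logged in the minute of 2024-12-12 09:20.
4

To count unique event types:

1. Filter events in the minute starting at 2024-12-12 09:20
2. Extract event types from matching entries
3. Count unique types: 4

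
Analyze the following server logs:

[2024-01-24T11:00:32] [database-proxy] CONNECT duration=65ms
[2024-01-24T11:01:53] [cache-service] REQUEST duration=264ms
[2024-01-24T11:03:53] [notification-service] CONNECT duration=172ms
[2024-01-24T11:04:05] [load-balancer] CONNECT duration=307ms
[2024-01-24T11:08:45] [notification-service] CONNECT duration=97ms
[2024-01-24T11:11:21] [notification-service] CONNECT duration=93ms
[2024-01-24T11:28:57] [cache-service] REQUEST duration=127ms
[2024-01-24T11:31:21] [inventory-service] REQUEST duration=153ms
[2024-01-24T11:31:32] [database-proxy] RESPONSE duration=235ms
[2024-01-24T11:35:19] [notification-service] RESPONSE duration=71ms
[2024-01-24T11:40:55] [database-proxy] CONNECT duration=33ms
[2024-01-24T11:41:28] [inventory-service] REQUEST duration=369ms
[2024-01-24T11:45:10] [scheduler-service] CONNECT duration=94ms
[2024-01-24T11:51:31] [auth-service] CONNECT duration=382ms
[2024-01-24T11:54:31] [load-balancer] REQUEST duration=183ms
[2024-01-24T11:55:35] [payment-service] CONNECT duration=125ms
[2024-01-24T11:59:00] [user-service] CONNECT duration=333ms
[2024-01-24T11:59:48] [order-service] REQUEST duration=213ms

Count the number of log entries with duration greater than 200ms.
7

To count timeouts:

1. Threshold: 200ms
2. Extract duration from each log entry
3. Count entries where duration > 200
4. Timeout count: 7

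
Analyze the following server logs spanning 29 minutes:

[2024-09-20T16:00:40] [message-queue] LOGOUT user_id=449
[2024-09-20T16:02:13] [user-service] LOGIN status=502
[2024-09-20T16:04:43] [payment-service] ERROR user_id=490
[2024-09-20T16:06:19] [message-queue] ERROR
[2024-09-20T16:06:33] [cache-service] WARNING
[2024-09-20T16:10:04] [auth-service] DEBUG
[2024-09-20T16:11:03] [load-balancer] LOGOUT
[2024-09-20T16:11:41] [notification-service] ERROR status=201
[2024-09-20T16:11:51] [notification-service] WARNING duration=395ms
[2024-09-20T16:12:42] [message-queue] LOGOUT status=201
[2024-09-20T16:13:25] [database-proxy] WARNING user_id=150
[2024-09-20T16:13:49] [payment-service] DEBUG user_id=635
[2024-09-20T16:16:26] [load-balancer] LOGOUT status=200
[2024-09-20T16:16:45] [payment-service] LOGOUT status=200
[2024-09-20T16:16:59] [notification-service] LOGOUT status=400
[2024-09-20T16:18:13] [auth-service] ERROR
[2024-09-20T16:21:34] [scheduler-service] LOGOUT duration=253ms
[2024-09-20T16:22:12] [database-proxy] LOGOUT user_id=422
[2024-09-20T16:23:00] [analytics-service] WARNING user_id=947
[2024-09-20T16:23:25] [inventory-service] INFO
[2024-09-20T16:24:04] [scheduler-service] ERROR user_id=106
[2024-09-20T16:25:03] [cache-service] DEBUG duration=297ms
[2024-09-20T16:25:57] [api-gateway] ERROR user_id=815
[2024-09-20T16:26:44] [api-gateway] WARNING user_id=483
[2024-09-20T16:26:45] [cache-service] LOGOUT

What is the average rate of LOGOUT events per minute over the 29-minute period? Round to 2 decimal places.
0.31

To calculate the rate:

1. Count total LOGOUT events: 9
2. Total time period: 29 minutes
3. Rate = 9 / 29 = 0.31 events per minute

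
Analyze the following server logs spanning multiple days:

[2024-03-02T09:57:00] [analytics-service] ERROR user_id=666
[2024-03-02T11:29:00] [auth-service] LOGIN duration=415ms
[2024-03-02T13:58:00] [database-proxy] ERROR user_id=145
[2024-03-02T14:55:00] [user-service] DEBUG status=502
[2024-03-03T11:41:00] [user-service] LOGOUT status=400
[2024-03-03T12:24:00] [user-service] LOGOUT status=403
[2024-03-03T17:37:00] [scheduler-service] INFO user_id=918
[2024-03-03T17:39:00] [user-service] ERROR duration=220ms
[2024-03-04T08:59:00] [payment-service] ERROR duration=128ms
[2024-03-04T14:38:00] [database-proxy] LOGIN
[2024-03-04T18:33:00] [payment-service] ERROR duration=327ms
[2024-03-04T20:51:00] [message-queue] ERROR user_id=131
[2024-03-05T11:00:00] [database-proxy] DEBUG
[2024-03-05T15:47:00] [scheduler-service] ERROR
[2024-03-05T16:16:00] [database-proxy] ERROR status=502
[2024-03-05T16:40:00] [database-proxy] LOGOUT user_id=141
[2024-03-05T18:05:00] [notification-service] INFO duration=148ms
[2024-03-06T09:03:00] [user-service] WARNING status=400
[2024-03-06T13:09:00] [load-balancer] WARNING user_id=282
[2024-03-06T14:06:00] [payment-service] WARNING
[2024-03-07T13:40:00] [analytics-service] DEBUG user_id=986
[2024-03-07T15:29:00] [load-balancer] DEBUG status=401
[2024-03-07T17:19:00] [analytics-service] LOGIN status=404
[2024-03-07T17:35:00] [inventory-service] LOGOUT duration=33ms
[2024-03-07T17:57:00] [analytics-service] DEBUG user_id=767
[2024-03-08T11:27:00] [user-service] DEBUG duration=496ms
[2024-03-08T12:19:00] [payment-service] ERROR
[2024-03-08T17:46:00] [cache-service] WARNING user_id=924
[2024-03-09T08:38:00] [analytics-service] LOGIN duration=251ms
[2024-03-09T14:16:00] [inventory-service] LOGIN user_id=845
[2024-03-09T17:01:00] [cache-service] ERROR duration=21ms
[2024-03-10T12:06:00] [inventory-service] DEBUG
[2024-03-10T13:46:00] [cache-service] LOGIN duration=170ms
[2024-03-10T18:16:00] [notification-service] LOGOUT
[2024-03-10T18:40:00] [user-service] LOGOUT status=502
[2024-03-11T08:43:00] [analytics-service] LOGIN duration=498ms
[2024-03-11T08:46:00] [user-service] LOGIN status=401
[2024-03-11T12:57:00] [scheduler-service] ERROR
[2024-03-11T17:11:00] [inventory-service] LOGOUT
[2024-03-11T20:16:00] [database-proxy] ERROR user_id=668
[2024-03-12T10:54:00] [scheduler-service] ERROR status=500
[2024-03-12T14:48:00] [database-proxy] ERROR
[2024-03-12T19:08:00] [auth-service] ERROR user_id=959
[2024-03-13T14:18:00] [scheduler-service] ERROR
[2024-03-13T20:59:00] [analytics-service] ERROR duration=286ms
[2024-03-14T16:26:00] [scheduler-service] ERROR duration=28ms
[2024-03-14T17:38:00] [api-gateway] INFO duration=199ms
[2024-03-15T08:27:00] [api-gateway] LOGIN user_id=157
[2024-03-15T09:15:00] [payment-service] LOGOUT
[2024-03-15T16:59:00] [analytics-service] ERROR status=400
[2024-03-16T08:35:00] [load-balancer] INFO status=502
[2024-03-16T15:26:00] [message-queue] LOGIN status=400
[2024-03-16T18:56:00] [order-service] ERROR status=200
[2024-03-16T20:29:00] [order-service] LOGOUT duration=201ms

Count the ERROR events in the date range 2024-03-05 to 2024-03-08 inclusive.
3

To filter by date range:

1. Date range: 2024-03-05 through 2024-03-08, both dates inclusive
2. Filter for ERROR events whose date falls in this range
3. Count matching events: 3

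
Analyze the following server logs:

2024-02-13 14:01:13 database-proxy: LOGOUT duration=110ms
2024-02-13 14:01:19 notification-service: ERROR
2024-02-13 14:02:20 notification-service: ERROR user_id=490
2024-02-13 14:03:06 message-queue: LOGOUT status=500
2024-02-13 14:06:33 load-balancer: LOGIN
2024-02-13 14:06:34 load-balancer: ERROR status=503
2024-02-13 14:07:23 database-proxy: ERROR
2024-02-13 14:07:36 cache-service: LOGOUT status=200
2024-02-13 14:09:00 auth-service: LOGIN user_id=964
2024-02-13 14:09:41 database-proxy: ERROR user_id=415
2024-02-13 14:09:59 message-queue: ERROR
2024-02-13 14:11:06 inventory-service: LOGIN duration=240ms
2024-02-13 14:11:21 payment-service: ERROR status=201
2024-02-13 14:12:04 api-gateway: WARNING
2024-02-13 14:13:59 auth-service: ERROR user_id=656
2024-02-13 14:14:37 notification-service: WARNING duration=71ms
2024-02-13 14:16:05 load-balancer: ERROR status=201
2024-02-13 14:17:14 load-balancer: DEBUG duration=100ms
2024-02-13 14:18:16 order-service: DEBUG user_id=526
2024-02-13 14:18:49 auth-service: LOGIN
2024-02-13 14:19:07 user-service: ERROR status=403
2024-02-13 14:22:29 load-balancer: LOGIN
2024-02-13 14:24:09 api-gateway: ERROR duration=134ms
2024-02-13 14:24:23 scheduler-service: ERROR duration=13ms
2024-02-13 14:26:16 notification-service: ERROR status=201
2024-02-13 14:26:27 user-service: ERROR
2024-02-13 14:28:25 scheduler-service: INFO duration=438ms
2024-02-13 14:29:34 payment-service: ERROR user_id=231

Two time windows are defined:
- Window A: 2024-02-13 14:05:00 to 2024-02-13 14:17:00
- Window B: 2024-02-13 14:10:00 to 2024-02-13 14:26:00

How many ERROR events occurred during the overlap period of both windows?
3

To find overlap events:

1. Window A: 2024-02-13 14:05:00 to 2024-02-13 14:17:00
2. Window B: 2024-02-13 14:10:00 to 2024-02-13 14:26:00
3. Overlap period: 2024-02-13 14:10:00 to 2024-02-13 14:17:00
4. Count ERROR events in overlap: 3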